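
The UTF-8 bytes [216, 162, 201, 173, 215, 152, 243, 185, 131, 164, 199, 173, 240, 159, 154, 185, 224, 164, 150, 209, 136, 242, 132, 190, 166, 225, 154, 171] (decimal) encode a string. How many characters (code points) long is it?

Byte at offset 0: 0xD8 = 11011000 → 2-byte char (#1). Advance 2.
Byte at offset 2: 0xC9 = 11001001 → 2-byte char (#2). Advance 2.
Byte at offset 4: 0xD7 = 11010111 → 2-byte char (#3). Advance 2.
Byte at offset 6: 0xF3 = 11110011 → 4-byte char (#4). Advance 4.
Byte at offset 10: 0xC7 = 11000111 → 2-byte char (#5). Advance 2.
Byte at offset 12: 0xF0 = 11110000 → 4-byte char (#6). Advance 4.
Byte at offset 16: 0xE0 = 11100000 → 3-byte char (#7). Advance 3.
Byte at offset 19: 0xD1 = 11010001 → 2-byte char (#8). Advance 2.
Byte at offset 21: 0xF2 = 11110010 → 4-byte char (#9). Advance 4.
Byte at offset 25: 0xE1 = 11100001 → 3-byte char (#10). Advance 3.
Reached end at offset 28 after 10 code points.

10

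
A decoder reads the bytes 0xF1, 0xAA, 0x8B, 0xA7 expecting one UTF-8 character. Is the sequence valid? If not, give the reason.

valid

Leading byte 0xF1 = 11110001 → 4-byte form.
Continuation bytes 0xAA=10101010, 0x8B=10001011, 0xA7=10100111 all match 10xxxxxx.
Decoded value 0x6A2E7 is ≥ 0x10000 (shortest form) and not a surrogate.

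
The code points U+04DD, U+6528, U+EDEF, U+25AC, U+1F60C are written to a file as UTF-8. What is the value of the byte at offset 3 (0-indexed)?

U+04DD → 2-byte form D3 9D at offsets 0–1.
U+6528 → 3-byte form E6 94 A8 at offsets 2–4.
Offset 3 falls in char 2's range; it's byte 2 of E6 94 A8 = 0x94.

0x94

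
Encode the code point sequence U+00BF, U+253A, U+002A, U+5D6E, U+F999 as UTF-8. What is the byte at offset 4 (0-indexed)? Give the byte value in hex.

U+00BF → 2-byte form C2 BF at offsets 0–1.
U+253A → 3-byte form E2 94 BA at offsets 2–4.
Offset 4 falls in char 2's range; it's byte 3 of E2 94 BA = 0xBA.

0xBA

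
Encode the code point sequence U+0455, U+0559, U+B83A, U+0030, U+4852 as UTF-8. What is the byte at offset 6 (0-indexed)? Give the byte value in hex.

0xBA

U+0455 → 2-byte form D1 95 at offsets 0–1.
U+0559 → 2-byte form D5 99 at offsets 2–3.
U+B83A → 3-byte form EB A0 BA at offsets 4–6.
Offset 6 falls in char 3's range; it's byte 3 of EB A0 BA = 0xBA.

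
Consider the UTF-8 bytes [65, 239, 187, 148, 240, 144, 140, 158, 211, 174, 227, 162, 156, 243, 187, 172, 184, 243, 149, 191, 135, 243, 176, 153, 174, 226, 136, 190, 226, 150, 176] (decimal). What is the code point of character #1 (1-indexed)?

U+0041

Offset 0: leading byte 0x41 = 01000001 → 1-byte char #1 = 41.
Leading byte 0x41 = 01000001 matches 0xxxxxxx → 1-byte sequence.
Byte 1: 0x41 = 01000001, payload 1000001 (7 bits).
Concatenate: 1000001 = 0x41 (7 bits → U+0041).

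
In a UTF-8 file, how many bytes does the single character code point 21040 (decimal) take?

U+5230 = 0x5230. UTF-8 uses 1 byte below 0x80, 2 below 0x800, 3 below 0x10000, 4 up to 0x10FFFF. 0x5230 is in U+0800–U+FFFF → 3 bytes.

3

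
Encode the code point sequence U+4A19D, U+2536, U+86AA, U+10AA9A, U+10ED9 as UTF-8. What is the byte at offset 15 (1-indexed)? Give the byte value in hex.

1-indexed offset 15 is 0-indexed offset 14.
U+4A19D → 4-byte form F1 8A 86 9D at offsets 0–3.
U+2536 → 3-byte form E2 94 B6 at offsets 4–6.
U+86AA → 3-byte form E8 9A AA at offsets 7–9.
U+10AA9A → 4-byte form F4 8A AA 9A at offsets 10–13.
U+10ED9 → 4-byte form F0 90 BB 99 at offsets 14–17.
Offset 14 falls in char 5's range; it's byte 1 of F0 90 BB 99 = 0xF0.

0xF0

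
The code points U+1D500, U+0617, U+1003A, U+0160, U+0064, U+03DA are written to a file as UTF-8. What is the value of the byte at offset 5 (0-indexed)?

0x97

U+1D500 → 4-byte form F0 9D 94 80 at offsets 0–3.
U+0617 → 2-byte form D8 97 at offsets 4–5.
Offset 5 falls in char 2's range; it's byte 2 of D8 97 = 0x97.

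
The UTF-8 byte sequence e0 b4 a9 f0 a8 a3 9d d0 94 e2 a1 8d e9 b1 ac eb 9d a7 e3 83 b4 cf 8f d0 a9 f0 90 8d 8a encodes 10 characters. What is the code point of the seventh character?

Offset 0: leading byte 0xE0 = 11100000 → 3-byte char #1 = E0 B4 A9.
Offset 3: leading byte 0xF0 = 11110000 → 4-byte char #2 = F0 A8 A3 9D.
Offset 7: leading byte 0xD0 = 11010000 → 2-byte char #3 = D0 94.
Offset 9: leading byte 0xE2 = 11100010 → 3-byte char #4 = E2 A1 8D.
Offset 12: leading byte 0xE9 = 11101001 → 3-byte char #5 = E9 B1 AC.
Offset 15: leading byte 0xEB = 11101011 → 3-byte char #6 = EB 9D A7.
Offset 18: leading byte 0xE3 = 11100011 → 3-byte char #7 = E3 83 B4.
Leading byte 0xE3 = 11100011 matches 1110xxxx → 3-byte sequence.
Byte 1: 0xE3 = 11100011, payload 0011 (4 bits).
Byte 2: 0x83 = 10000011 (10xxxxxx ✓), payload 000011.
Byte 3: 0xB4 = 10110100 (10xxxxxx ✓), payload 110100.
Concatenate: 0011000011110100 = 0x30F4 (16 bits → U+30F4).

U+30F4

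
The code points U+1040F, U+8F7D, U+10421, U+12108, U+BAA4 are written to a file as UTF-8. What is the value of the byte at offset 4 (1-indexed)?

0x8F

1-indexed offset 4 is 0-indexed offset 3.
U+1040F → 4-byte form F0 90 90 8F at offsets 0–3.
Offset 3 falls in char 1's range; it's byte 4 of F0 90 90 8F = 0x8F.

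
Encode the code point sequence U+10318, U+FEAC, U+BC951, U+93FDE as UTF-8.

U+10318: 4-byte form → F0 90 8C 98.
U+FEAC: 3-byte form → EF BA AC.
U+BC951: 4-byte form → F2 BC A5 91.
U+93FDE: 4-byte form → F2 93 BF 9E.
Concatenated (15 bytes): F0 90 8C 98 EF BA AC F2 BC A5 91 F2 93 BF 9E.

F0 90 8C 98 EF BA AC F2 BC A5 91 F2 93 BF 9E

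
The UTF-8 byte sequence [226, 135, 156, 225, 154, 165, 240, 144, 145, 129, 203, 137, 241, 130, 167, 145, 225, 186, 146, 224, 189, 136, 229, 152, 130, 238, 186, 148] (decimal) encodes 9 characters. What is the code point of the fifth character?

Offset 0: leading byte 0xE2 = 11100010 → 3-byte char #1 = E2 87 9C.
Offset 3: leading byte 0xE1 = 11100001 → 3-byte char #2 = E1 9A A5.
Offset 6: leading byte 0xF0 = 11110000 → 4-byte char #3 = F0 90 91 81.
Offset 10: leading byte 0xCB = 11001011 → 2-byte char #4 = CB 89.
Offset 12: leading byte 0xF1 = 11110001 → 4-byte char #5 = F1 82 A7 91.
Leading byte 0xF1 = 11110001 matches 11110xxx → 4-byte sequence.
Byte 1: 0xF1 = 11110001, payload 001 (3 bits).
Byte 2: 0x82 = 10000010 (10xxxxxx ✓), payload 000010.
Byte 3: 0xA7 = 10100111 (10xxxxxx ✓), payload 100111.
Byte 4: 0x91 = 10010001 (10xxxxxx ✓), payload 010001.
Concatenate: 001000010100111010001 = 0x429D1 (21 bits → U+429D1).

U+429D1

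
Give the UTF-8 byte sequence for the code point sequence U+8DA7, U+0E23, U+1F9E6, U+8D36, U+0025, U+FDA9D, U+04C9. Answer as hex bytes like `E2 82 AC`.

E8 B6 A7 E0 B8 A3 F0 9F A7 A6 E8 B4 B6 25 F3 BD AA 9D D3 89

U+8DA7: 3-byte form → E8 B6 A7.
U+0E23: 3-byte form → E0 B8 A3.
U+1F9E6: 4-byte form → F0 9F A7 A6.
U+8D36: 3-byte form → E8 B4 B6.
U+0025: 1-byte form → 25.
U+FDA9D: 4-byte form → F3 BD AA 9D.
U+04C9: 2-byte form → D3 89.
Concatenated (20 bytes): E8 B6 A7 E0 B8 A3 F0 9F A7 A6 E8 B4 B6 25 F3 BD AA 9D D3 89.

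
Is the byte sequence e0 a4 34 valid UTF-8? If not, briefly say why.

Leading byte 0xE0 = 11100000 → 3-byte form.
Byte 3 is 0x34 = 00110100, which is not 10xxxxxx — expected a continuation byte.

invalid (non-continuation byte where continuation expected)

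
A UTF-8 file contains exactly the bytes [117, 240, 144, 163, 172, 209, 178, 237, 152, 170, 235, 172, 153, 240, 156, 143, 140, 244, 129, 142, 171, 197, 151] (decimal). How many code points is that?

8

Byte at offset 0: 0x75 = 01110101 → 1-byte char (#1). Advance 1.
Byte at offset 1: 0xF0 = 11110000 → 4-byte char (#2). Advance 4.
Byte at offset 5: 0xD1 = 11010001 → 2-byte char (#3). Advance 2.
Byte at offset 7: 0xED = 11101101 → 3-byte char (#4). Advance 3.
Byte at offset 10: 0xEB = 11101011 → 3-byte char (#5). Advance 3.
Byte at offset 13: 0xF0 = 11110000 → 4-byte char (#6). Advance 4.
Byte at offset 17: 0xF4 = 11110100 → 4-byte char (#7). Advance 4.
Byte at offset 21: 0xC5 = 11000101 → 2-byte char (#8). Advance 2.
Reached end at offset 23 after 8 code points.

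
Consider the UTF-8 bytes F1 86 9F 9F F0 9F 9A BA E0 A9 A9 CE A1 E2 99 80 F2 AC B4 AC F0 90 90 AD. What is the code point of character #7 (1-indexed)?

U+1042D

Offset 0: leading byte 0xF1 = 11110001 → 4-byte char #1 = F1 86 9F 9F.
Offset 4: leading byte 0xF0 = 11110000 → 4-byte char #2 = F0 9F 9A BA.
Offset 8: leading byte 0xE0 = 11100000 → 3-byte char #3 = E0 A9 A9.
Offset 11: leading byte 0xCE = 11001110 → 2-byte char #4 = CE A1.
Offset 13: leading byte 0xE2 = 11100010 → 3-byte char #5 = E2 99 80.
Offset 16: leading byte 0xF2 = 11110010 → 4-byte char #6 = F2 AC B4 AC.
Offset 20: leading byte 0xF0 = 11110000 → 4-byte char #7 = F0 90 90 AD.
Leading byte 0xF0 = 11110000 matches 11110xxx → 4-byte sequence.
Byte 1: 0xF0 = 11110000, payload 000 (3 bits).
Byte 2: 0x90 = 10010000 (10xxxxxx ✓), payload 010000.
Byte 3: 0x90 = 10010000 (10xxxxxx ✓), payload 010000.
Byte 4: 0xAD = 10101101 (10xxxxxx ✓), payload 101101.
Concatenate: 000010000010000101101 = 0x1042D (21 bits → U+1042D).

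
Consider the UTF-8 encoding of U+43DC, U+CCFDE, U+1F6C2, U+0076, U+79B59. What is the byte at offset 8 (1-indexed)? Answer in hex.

0xF0

1-indexed offset 8 is 0-indexed offset 7.
U+43DC → 3-byte form E4 8F 9C at offsets 0–2.
U+CCFDE → 4-byte form F3 8C BF 9E at offsets 3–6.
U+1F6C2 → 4-byte form F0 9F 9B 82 at offsets 7–10.
Offset 7 falls in char 3's range; it's byte 1 of F0 9F 9B 82 = 0xF0.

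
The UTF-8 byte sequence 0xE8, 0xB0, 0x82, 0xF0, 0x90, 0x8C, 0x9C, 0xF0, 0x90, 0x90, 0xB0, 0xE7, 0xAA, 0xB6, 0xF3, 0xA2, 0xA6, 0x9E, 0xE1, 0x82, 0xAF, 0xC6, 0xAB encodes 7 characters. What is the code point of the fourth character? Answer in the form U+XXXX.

U+7AB6

Offset 0: leading byte 0xE8 = 11101000 → 3-byte char #1 = E8 B0 82.
Offset 3: leading byte 0xF0 = 11110000 → 4-byte char #2 = F0 90 8C 9C.
Offset 7: leading byte 0xF0 = 11110000 → 4-byte char #3 = F0 90 90 B0.
Offset 11: leading byte 0xE7 = 11100111 → 3-byte char #4 = E7 AA B6.
Leading byte 0xE7 = 11100111 matches 1110xxxx → 3-byte sequence.
Byte 1: 0xE7 = 11100111, payload 0111 (4 bits).
Byte 2: 0xAA = 10101010 (10xxxxxx ✓), payload 101010.
Byte 3: 0xB6 = 10110110 (10xxxxxx ✓), payload 110110.
Concatenate: 0111101010110110 = 0x7AB6 (16 bits → U+7AB6).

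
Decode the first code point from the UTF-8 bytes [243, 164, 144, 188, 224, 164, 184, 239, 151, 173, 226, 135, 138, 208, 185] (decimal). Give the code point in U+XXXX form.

Offset 0: leading byte 0xF3 = 11110011 → 4-byte char #1 = F3 A4 90 BC.
Leading byte 0xF3 = 11110011 matches 11110xxx → 4-byte sequence.
Byte 1: 0xF3 = 11110011, payload 011 (3 bits).
Byte 2: 0xA4 = 10100100 (10xxxxxx ✓), payload 100100.
Byte 3: 0x90 = 10010000 (10xxxxxx ✓), payload 010000.
Byte 4: 0xBC = 10111100 (10xxxxxx ✓), payload 111100.
Concatenate: 011100100010000111100 = 0xE443C (21 bits → U+E443C).

U+E443C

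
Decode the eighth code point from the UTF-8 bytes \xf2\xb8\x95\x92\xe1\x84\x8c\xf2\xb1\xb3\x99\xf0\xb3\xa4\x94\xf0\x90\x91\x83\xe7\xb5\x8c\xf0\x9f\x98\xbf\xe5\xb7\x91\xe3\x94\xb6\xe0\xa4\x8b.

Offset 0: leading byte 0xF2 = 11110010 → 4-byte char #1 = F2 B8 95 92.
Offset 4: leading byte 0xE1 = 11100001 → 3-byte char #2 = E1 84 8C.
Offset 7: leading byte 0xF2 = 11110010 → 4-byte char #3 = F2 B1 B3 99.
Offset 11: leading byte 0xF0 = 11110000 → 4-byte char #4 = F0 B3 A4 94.
Offset 15: leading byte 0xF0 = 11110000 → 4-byte char #5 = F0 90 91 83.
Offset 19: leading byte 0xE7 = 11100111 → 3-byte char #6 = E7 B5 8C.
Offset 22: leading byte 0xF0 = 11110000 → 4-byte char #7 = F0 9F 98 BF.
Offset 26: leading byte 0xE5 = 11100101 → 3-byte char #8 = E5 B7 91.
Leading byte 0xE5 = 11100101 matches 1110xxxx → 3-byte sequence.
Byte 1: 0xE5 = 11100101, payload 0101 (4 bits).
Byte 2: 0xB7 = 10110111 (10xxxxxx ✓), payload 110111.
Byte 3: 0x91 = 10010001 (10xxxxxx ✓), payload 010001.
Concatenate: 0101110111010001 = 0x5DD1 (16 bits → U+5DD1).

U+5DD1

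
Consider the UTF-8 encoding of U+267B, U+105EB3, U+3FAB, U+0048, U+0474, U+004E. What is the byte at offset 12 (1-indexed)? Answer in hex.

1-indexed offset 12 is 0-indexed offset 11.
U+267B → 3-byte form E2 99 BB at offsets 0–2.
U+105EB3 → 4-byte form F4 85 BA B3 at offsets 3–6.
U+3FAB → 3-byte form E3 BE AB at offsets 7–9.
U+0048 → 1-byte form 48 at offsets 10–10.
U+0474 → 2-byte form D1 B4 at offsets 11–12.
Offset 11 falls in char 5's range; it's byte 1 of D1 B4 = 0xD1.

0xD1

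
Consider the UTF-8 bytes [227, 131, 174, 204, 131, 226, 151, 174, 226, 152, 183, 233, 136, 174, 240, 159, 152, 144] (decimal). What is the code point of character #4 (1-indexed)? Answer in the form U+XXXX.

U+2637

Offset 0: leading byte 0xE3 = 11100011 → 3-byte char #1 = E3 83 AE.
Offset 3: leading byte 0xCC = 11001100 → 2-byte char #2 = CC 83.
Offset 5: leading byte 0xE2 = 11100010 → 3-byte char #3 = E2 97 AE.
Offset 8: leading byte 0xE2 = 11100010 → 3-byte char #4 = E2 98 B7.
Leading byte 0xE2 = 11100010 matches 1110xxxx → 3-byte sequence.
Byte 1: 0xE2 = 11100010, payload 0010 (4 bits).
Byte 2: 0x98 = 10011000 (10xxxxxx ✓), payload 011000.
Byte 3: 0xB7 = 10110111 (10xxxxxx ✓), payload 110111.
Concatenate: 0010011000110111 = 0x2637 (16 bits → U+2637).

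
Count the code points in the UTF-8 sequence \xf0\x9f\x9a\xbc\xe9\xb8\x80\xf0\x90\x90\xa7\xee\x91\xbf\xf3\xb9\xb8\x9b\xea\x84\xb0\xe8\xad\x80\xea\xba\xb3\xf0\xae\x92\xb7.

Byte at offset 0: 0xF0 = 11110000 → 4-byte char (#1). Advance 4.
Byte at offset 4: 0xE9 = 11101001 → 3-byte char (#2). Advance 3.
Byte at offset 7: 0xF0 = 11110000 → 4-byte char (#3). Advance 4.
Byte at offset 11: 0xEE = 11101110 → 3-byte char (#4). Advance 3.
Byte at offset 14: 0xF3 = 11110011 → 4-byte char (#5). Advance 4.
Byte at offset 18: 0xEA = 11101010 → 3-byte char (#6). Advance 3.
Byte at offset 21: 0xE8 = 11101000 → 3-byte char (#7). Advance 3.
Byte at offset 24: 0xEA = 11101010 → 3-byte char (#8). Advance 3.
Byte at offset 27: 0xF0 = 11110000 → 4-byte char (#9). Advance 4.
Reached end at offset 31 after 9 code points.

9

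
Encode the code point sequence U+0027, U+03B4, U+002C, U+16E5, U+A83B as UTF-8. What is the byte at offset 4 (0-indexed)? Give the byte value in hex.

0xE1

U+0027 → 1-byte form 27 at offsets 0–0.
U+03B4 → 2-byte form CE B4 at offsets 1–2.
U+002C → 1-byte form 2C at offsets 3–3.
U+16E5 → 3-byte form E1 9B A5 at offsets 4–6.
Offset 4 falls in char 4's range; it's byte 1 of E1 9B A5 = 0xE1.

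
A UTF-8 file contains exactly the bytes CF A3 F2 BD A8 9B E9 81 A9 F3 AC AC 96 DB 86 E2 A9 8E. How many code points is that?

Byte at offset 0: 0xCF = 11001111 → 2-byte char (#1). Advance 2.
Byte at offset 2: 0xF2 = 11110010 → 4-byte char (#2). Advance 4.
Byte at offset 6: 0xE9 = 11101001 → 3-byte char (#3). Advance 3.
Byte at offset 9: 0xF3 = 11110011 → 4-byte char (#4). Advance 4.
Byte at offset 13: 0xDB = 11011011 → 2-byte char (#5). Advance 2.
Byte at offset 15: 0xE2 = 11100010 → 3-byte char (#6). Advance 3.
Reached end at offset 18 after 6 code points.

6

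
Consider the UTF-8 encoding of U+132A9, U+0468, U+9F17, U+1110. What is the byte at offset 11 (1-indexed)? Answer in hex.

0x84

1-indexed offset 11 is 0-indexed offset 10.
U+132A9 → 4-byte form F0 93 8A A9 at offsets 0–3.
U+0468 → 2-byte form D1 A8 at offsets 4–5.
U+9F17 → 3-byte form E9 BC 97 at offsets 6–8.
U+1110 → 3-byte form E1 84 90 at offsets 9–11.
Offset 10 falls in char 4's range; it's byte 2 of E1 84 90 = 0x84.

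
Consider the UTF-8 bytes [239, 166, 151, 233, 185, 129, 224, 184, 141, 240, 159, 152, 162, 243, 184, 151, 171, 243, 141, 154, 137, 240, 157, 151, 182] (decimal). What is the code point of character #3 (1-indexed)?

U+0E0D

Offset 0: leading byte 0xEF = 11101111 → 3-byte char #1 = EF A6 97.
Offset 3: leading byte 0xE9 = 11101001 → 3-byte char #2 = E9 B9 81.
Offset 6: leading byte 0xE0 = 11100000 → 3-byte char #3 = E0 B8 8D.
Leading byte 0xE0 = 11100000 matches 1110xxxx → 3-byte sequence.
Byte 1: 0xE0 = 11100000, payload 0000 (4 bits).
Byte 2: 0xB8 = 10111000 (10xxxxxx ✓), payload 111000.
Byte 3: 0x8D = 10001101 (10xxxxxx ✓), payload 001101.
Concatenate: 0000111000001101 = 0xE0D (16 bits → U+0E0D).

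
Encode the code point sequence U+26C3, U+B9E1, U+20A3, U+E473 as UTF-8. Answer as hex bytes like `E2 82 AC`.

E2 9B 83 EB A7 A1 E2 82 A3 EE 91 B3

U+26C3: 3-byte form → E2 9B 83.
U+B9E1: 3-byte form → EB A7 A1.
U+20A3: 3-byte form → E2 82 A3.
U+E473: 3-byte form → EE 91 B3.
Concatenated (12 bytes): E2 9B 83 EB A7 A1 E2 82 A3 EE 91 B3.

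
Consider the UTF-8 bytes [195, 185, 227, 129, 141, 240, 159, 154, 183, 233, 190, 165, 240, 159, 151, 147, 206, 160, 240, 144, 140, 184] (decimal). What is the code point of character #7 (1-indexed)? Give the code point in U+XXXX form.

Offset 0: leading byte 0xC3 = 11000011 → 2-byte char #1 = C3 B9.
Offset 2: leading byte 0xE3 = 11100011 → 3-byte char #2 = E3 81 8D.
Offset 5: leading byte 0xF0 = 11110000 → 4-byte char #3 = F0 9F 9A B7.
Offset 9: leading byte 0xE9 = 11101001 → 3-byte char #4 = E9 BE A5.
Offset 12: leading byte 0xF0 = 11110000 → 4-byte char #5 = F0 9F 97 93.
Offset 16: leading byte 0xCE = 11001110 → 2-byte char #6 = CE A0.
Offset 18: leading byte 0xF0 = 11110000 → 4-byte char #7 = F0 90 8C B8.
Leading byte 0xF0 = 11110000 matches 11110xxx → 4-byte sequence.
Byte 1: 0xF0 = 11110000, payload 000 (3 bits).
Byte 2: 0x90 = 10010000 (10xxxxxx ✓), payload 010000.
Byte 3: 0x8C = 10001100 (10xxxxxx ✓), payload 001100.
Byte 4: 0xB8 = 10111000 (10xxxxxx ✓), payload 111000.
Concatenate: 000010000001100111000 = 0x10338 (21 bits → U+10338).

U+10338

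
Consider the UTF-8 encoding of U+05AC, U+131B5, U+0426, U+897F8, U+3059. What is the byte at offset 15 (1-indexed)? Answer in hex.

0x99

1-indexed offset 15 is 0-indexed offset 14.
U+05AC → 2-byte form D6 AC at offsets 0–1.
U+131B5 → 4-byte form F0 93 86 B5 at offsets 2–5.
U+0426 → 2-byte form D0 A6 at offsets 6–7.
U+897F8 → 4-byte form F2 89 9F B8 at offsets 8–11.
U+3059 → 3-byte form E3 81 99 at offsets 12–14.
Offset 14 falls in char 5's range; it's byte 3 of E3 81 99 = 0x99.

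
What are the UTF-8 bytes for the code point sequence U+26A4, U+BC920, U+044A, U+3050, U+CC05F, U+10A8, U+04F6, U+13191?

E2 9A A4 F2 BC A4 A0 D1 8A E3 81 90 F3 8C 81 9F E1 82 A8 D3 B6 F0 93 86 91

U+26A4: 3-byte form → E2 9A A4.
U+BC920: 4-byte form → F2 BC A4 A0.
U+044A: 2-byte form → D1 8A.
U+3050: 3-byte form → E3 81 90.
U+CC05F: 4-byte form → F3 8C 81 9F.
U+10A8: 3-byte form → E1 82 A8.
U+04F6: 2-byte form → D3 B6.
U+13191: 4-byte form → F0 93 86 91.
Concatenated (25 bytes): E2 9A A4 F2 BC A4 A0 D1 8A E3 81 90 F3 8C 81 9F E1 82 A8 D3 B6 F0 93 86 91.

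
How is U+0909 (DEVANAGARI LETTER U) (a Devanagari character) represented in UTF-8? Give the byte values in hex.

U+0909 = 0x909 = 2313 decimal. In range U+0800–U+FFFF → 3-byte form: 1110xxxx 10xxxxxx 10xxxxxx.
Binary (16 bits): 0000100100001001.
Split 4+6+6: 0000 | 100100 | 001001.
Byte 1: 11100000 = 0xE0.
Byte 2: 10100100 = 0xA4.
Byte 3: 10001001 = 0x89.

E0 A4 89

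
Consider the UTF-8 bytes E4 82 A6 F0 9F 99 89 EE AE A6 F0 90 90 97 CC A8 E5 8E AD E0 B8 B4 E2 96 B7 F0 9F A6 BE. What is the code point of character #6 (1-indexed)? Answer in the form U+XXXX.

Offset 0: leading byte 0xE4 = 11100100 → 3-byte char #1 = E4 82 A6.
Offset 3: leading byte 0xF0 = 11110000 → 4-byte char #2 = F0 9F 99 89.
Offset 7: leading byte 0xEE = 11101110 → 3-byte char #3 = EE AE A6.
Offset 10: leading byte 0xF0 = 11110000 → 4-byte char #4 = F0 90 90 97.
Offset 14: leading byte 0xCC = 11001100 → 2-byte char #5 = CC A8.
Offset 16: leading byte 0xE5 = 11100101 → 3-byte char #6 = E5 8E AD.
Leading byte 0xE5 = 11100101 matches 1110xxxx → 3-byte sequence.
Byte 1: 0xE5 = 11100101, payload 0101 (4 bits).
Byte 2: 0x8E = 10001110 (10xxxxxx ✓), payload 001110.
Byte 3: 0xAD = 10101101 (10xxxxxx ✓), payload 101101.
Concatenate: 0101001110101101 = 0x53AD (16 bits → U+53AD).

U+53AD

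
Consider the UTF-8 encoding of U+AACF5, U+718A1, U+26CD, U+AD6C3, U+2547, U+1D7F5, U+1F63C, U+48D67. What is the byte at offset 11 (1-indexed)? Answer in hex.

1-indexed offset 11 is 0-indexed offset 10.
U+AACF5 → 4-byte form F2 AA B3 B5 at offsets 0–3.
U+718A1 → 4-byte form F1 B1 A2 A1 at offsets 4–7.
U+26CD → 3-byte form E2 9B 8D at offsets 8–10.
Offset 10 falls in char 3's range; it's byte 3 of E2 9B 8D = 0x8D.

0x8D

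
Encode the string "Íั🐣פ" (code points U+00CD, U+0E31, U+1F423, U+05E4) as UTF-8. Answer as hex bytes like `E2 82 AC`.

C3 8D E0 B8 B1 F0 9F 90 A3 D7 A4

U+00CD: 2-byte form → C3 8D.
U+0E31: 3-byte form → E0 B8 B1.
U+1F423: 4-byte form → F0 9F 90 A3.
U+05E4: 2-byte form → D7 A4.
Concatenated (11 bytes): C3 8D E0 B8 B1 F0 9F 90 A3 D7 A4.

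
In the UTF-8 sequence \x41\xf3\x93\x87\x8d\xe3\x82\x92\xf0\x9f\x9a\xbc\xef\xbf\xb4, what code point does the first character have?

Offset 0: leading byte 0x41 = 01000001 → 1-byte char #1 = 41.
Leading byte 0x41 = 01000001 matches 0xxxxxxx → 1-byte sequence.
Byte 1: 0x41 = 01000001, payload 1000001 (7 bits).
Concatenate: 1000001 = 0x41 (7 bits → U+0041).

U+0041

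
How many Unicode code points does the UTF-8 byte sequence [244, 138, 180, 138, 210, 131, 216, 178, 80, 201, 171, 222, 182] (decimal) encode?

Byte at offset 0: 0xF4 = 11110100 → 4-byte char (#1). Advance 4.
Byte at offset 4: 0xD2 = 11010010 → 2-byte char (#2). Advance 2.
Byte at offset 6: 0xD8 = 11011000 → 2-byte char (#3). Advance 2.
Byte at offset 8: 0x50 = 01010000 → 1-byte char (#4). Advance 1.
Byte at offset 9: 0xC9 = 11001001 → 2-byte char (#5). Advance 2.
Byte at offset 11: 0xDE = 11011110 → 2-byte char (#6). Advance 2.
Reached end at offset 13 after 6 code points.

6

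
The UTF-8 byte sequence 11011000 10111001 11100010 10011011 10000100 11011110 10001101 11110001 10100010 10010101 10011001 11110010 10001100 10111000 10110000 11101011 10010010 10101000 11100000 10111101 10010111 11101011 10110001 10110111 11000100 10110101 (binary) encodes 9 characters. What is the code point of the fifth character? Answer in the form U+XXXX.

Offset 0: leading byte 0xD8 = 11011000 → 2-byte char #1 = D8 B9.
Offset 2: leading byte 0xE2 = 11100010 → 3-byte char #2 = E2 9B 84.
Offset 5: leading byte 0xDE = 11011110 → 2-byte char #3 = DE 8D.
Offset 7: leading byte 0xF1 = 11110001 → 4-byte char #4 = F1 A2 95 99.
Offset 11: leading byte 0xF2 = 11110010 → 4-byte char #5 = F2 8C B8 B0.
Leading byte 0xF2 = 11110010 matches 11110xxx → 4-byte sequence.
Byte 1: 0xF2 = 11110010, payload 010 (3 bits).
Byte 2: 0x8C = 10001100 (10xxxxxx ✓), payload 001100.
Byte 3: 0xB8 = 10111000 (10xxxxxx ✓), payload 111000.
Byte 4: 0xB0 = 10110000 (10xxxxxx ✓), payload 110000.
Concatenate: 010001100111000110000 = 0x8CE30 (21 bits → U+8CE30).

U+8CE30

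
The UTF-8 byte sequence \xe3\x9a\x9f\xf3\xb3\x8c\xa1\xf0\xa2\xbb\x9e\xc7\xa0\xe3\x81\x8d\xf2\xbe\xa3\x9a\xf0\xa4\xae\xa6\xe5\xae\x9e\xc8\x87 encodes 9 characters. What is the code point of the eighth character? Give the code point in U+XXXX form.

U+5B9E

Offset 0: leading byte 0xE3 = 11100011 → 3-byte char #1 = E3 9A 9F.
Offset 3: leading byte 0xF3 = 11110011 → 4-byte char #2 = F3 B3 8C A1.
Offset 7: leading byte 0xF0 = 11110000 → 4-byte char #3 = F0 A2 BB 9E.
Offset 11: leading byte 0xC7 = 11000111 → 2-byte char #4 = C7 A0.
Offset 13: leading byte 0xE3 = 11100011 → 3-byte char #5 = E3 81 8D.
Offset 16: leading byte 0xF2 = 11110010 → 4-byte char #6 = F2 BE A3 9A.
Offset 20: leading byte 0xF0 = 11110000 → 4-byte char #7 = F0 A4 AE A6.
Offset 24: leading byte 0xE5 = 11100101 → 3-byte char #8 = E5 AE 9E.
Leading byte 0xE5 = 11100101 matches 1110xxxx → 3-byte sequence.
Byte 1: 0xE5 = 11100101, payload 0101 (4 bits).
Byte 2: 0xAE = 10101110 (10xxxxxx ✓), payload 101110.
Byte 3: 0x9E = 10011110 (10xxxxxx ✓), payload 011110.
Concatenate: 0101101110011110 = 0x5B9E (16 bits → U+5B9E).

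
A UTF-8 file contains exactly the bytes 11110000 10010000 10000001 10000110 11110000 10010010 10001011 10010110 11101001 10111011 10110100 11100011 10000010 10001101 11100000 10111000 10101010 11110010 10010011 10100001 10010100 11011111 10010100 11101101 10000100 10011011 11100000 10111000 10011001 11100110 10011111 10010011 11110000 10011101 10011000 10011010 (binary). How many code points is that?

11

Byte at offset 0: 0xF0 = 11110000 → 4-byte char (#1). Advance 4.
Byte at offset 4: 0xF0 = 11110000 → 4-byte char (#2). Advance 4.
Byte at offset 8: 0xE9 = 11101001 → 3-byte char (#3). Advance 3.
Byte at offset 11: 0xE3 = 11100011 → 3-byte char (#4). Advance 3.
Byte at offset 14: 0xE0 = 11100000 → 3-byte char (#5). Advance 3.
Byte at offset 17: 0xF2 = 11110010 → 4-byte char (#6). Advance 4.
Byte at offset 21: 0xDF = 11011111 → 2-byte char (#7). Advance 2.
Byte at offset 23: 0xED = 11101101 → 3-byte char (#8). Advance 3.
Byte at offset 26: 0xE0 = 11100000 → 3-byte char (#9). Advance 3.
Byte at offset 29: 0xE6 = 11100110 → 3-byte char (#10). Advance 3.
Byte at offset 32: 0xF0 = 11110000 → 4-byte char (#11). Advance 4.
Reached end at offset 36 after 11 code points.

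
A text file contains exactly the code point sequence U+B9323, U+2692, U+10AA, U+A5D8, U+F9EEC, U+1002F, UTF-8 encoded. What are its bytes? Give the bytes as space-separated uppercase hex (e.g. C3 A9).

F2 B9 8C A3 E2 9A 92 E1 82 AA EA 97 98 F3 B9 BB AC F0 90 80 AF

U+B9323: 4-byte form → F2 B9 8C A3.
U+2692: 3-byte form → E2 9A 92.
U+10AA: 3-byte form → E1 82 AA.
U+A5D8: 3-byte form → EA 97 98.
U+F9EEC: 4-byte form → F3 B9 BB AC.
U+1002F: 4-byte form → F0 90 80 AF.
Concatenated (21 bytes): F2 B9 8C A3 E2 9A 92 E1 82 AA EA 97 98 F3 B9 BB AC F0 90 80 AF.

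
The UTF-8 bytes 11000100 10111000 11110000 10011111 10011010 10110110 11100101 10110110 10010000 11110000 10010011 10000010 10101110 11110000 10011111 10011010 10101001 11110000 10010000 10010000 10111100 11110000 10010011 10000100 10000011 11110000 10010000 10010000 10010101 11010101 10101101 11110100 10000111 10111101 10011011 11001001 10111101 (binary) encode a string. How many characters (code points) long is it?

11

Byte at offset 0: 0xC4 = 11000100 → 2-byte char (#1). Advance 2.
Byte at offset 2: 0xF0 = 11110000 → 4-byte char (#2). Advance 4.
Byte at offset 6: 0xE5 = 11100101 → 3-byte char (#3). Advance 3.
Byte at offset 9: 0xF0 = 11110000 → 4-byte char (#4). Advance 4.
Byte at offset 13: 0xF0 = 11110000 → 4-byte char (#5). Advance 4.
Byte at offset 17: 0xF0 = 11110000 → 4-byte char (#6). Advance 4.
Byte at offset 21: 0xF0 = 11110000 → 4-byte char (#7). Advance 4.
Byte at offset 25: 0xF0 = 11110000 → 4-byte char (#8). Advance 4.
Byte at offset 29: 0xD5 = 11010101 → 2-byte char (#9). Advance 2.
Byte at offset 31: 0xF4 = 11110100 → 4-byte char (#10). Advance 4.
Byte at offset 35: 0xC9 = 11001001 → 2-byte char (#11). Advance 2.
Reached end at offset 37 after 11 code points.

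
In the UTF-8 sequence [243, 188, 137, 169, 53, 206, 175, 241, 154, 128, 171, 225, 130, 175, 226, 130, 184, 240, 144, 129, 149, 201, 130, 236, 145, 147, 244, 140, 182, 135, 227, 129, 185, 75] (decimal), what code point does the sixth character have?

U+20B8

Offset 0: leading byte 0xF3 = 11110011 → 4-byte char #1 = F3 BC 89 A9.
Offset 4: leading byte 0x35 = 00110101 → 1-byte char #2 = 35.
Offset 5: leading byte 0xCE = 11001110 → 2-byte char #3 = CE AF.
Offset 7: leading byte 0xF1 = 11110001 → 4-byte char #4 = F1 9A 80 AB.
Offset 11: leading byte 0xE1 = 11100001 → 3-byte char #5 = E1 82 AF.
Offset 14: leading byte 0xE2 = 11100010 → 3-byte char #6 = E2 82 B8.
Leading byte 0xE2 = 11100010 matches 1110xxxx → 3-byte sequence.
Byte 1: 0xE2 = 11100010, payload 0010 (4 bits).
Byte 2: 0x82 = 10000010 (10xxxxxx ✓), payload 000010.
Byte 3: 0xB8 = 10111000 (10xxxxxx ✓), payload 111000.
Concatenate: 0010000010111000 = 0x20B8 (16 bits → U+20B8).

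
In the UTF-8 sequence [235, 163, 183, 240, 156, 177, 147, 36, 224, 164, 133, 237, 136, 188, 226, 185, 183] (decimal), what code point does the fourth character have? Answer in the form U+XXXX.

Offset 0: leading byte 0xEB = 11101011 → 3-byte char #1 = EB A3 B7.
Offset 3: leading byte 0xF0 = 11110000 → 4-byte char #2 = F0 9C B1 93.
Offset 7: leading byte 0x24 = 00100100 → 1-byte char #3 = 24.
Offset 8: leading byte 0xE0 = 11100000 → 3-byte char #4 = E0 A4 85.
Leading byte 0xE0 = 11100000 matches 1110xxxx → 3-byte sequence.
Byte 1: 0xE0 = 11100000, payload 0000 (4 bits).
Byte 2: 0xA4 = 10100100 (10xxxxxx ✓), payload 100100.
Byte 3: 0x85 = 10000101 (10xxxxxx ✓), payload 000101.
Concatenate: 0000100100000101 = 0x905 (16 bits → U+0905).

U+0905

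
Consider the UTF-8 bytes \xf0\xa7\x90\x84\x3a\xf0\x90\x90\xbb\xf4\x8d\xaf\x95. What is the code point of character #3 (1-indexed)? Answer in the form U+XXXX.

U+1043B

Offset 0: leading byte 0xF0 = 11110000 → 4-byte char #1 = F0 A7 90 84.
Offset 4: leading byte 0x3A = 00111010 → 1-byte char #2 = 3A.
Offset 5: leading byte 0xF0 = 11110000 → 4-byte char #3 = F0 90 90 BB.
Leading byte 0xF0 = 11110000 matches 11110xxx → 4-byte sequence.
Byte 1: 0xF0 = 11110000, payload 000 (3 bits).
Byte 2: 0x90 = 10010000 (10xxxxxx ✓), payload 010000.
Byte 3: 0x90 = 10010000 (10xxxxxx ✓), payload 010000.
Byte 4: 0xBB = 10111011 (10xxxxxx ✓), payload 111011.
Concatenate: 000010000010000111011 = 0x1043B (21 bits → U+1043B).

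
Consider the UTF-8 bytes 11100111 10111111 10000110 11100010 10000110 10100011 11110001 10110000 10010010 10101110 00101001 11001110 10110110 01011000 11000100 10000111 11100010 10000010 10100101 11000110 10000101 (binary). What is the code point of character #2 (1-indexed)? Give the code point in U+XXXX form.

Offset 0: leading byte 0xE7 = 11100111 → 3-byte char #1 = E7 BF 86.
Offset 3: leading byte 0xE2 = 11100010 → 3-byte char #2 = E2 86 A3.
Leading byte 0xE2 = 11100010 matches 1110xxxx → 3-byte sequence.
Byte 1: 0xE2 = 11100010, payload 0010 (4 bits).
Byte 2: 0x86 = 10000110 (10xxxxxx ✓), payload 000110.
Byte 3: 0xA3 = 10100011 (10xxxxxx ✓), payload 100011.
Concatenate: 0010000110100011 = 0x21A3 (16 bits → U+21A3).

U+21A3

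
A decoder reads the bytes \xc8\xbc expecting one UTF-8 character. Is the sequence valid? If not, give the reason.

valid

Leading byte 0xC8 = 11001000 → 2-byte form.
Continuation bytes 0xBC=10111100 all match 10xxxxxx.
Decoded value 0x23C is ≥ 0x80 (shortest form) and not a surrogate.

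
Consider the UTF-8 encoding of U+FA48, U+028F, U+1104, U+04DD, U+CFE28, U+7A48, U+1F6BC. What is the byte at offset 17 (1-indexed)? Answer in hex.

1-indexed offset 17 is 0-indexed offset 16.
U+FA48 → 3-byte form EF A9 88 at offsets 0–2.
U+028F → 2-byte form CA 8F at offsets 3–4.
U+1104 → 3-byte form E1 84 84 at offsets 5–7.
U+04DD → 2-byte form D3 9D at offsets 8–9.
U+CFE28 → 4-byte form F3 8F B8 A8 at offsets 10–13.
U+7A48 → 3-byte form E7 A9 88 at offsets 14–16.
Offset 16 falls in char 6's range; it's byte 3 of E7 A9 88 = 0x88.

0x88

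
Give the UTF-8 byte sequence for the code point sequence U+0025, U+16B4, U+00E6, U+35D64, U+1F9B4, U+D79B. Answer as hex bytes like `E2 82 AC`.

25 E1 9A B4 C3 A6 F0 B5 B5 A4 F0 9F A6 B4 ED 9E 9B

U+0025: 1-byte form → 25.
U+16B4: 3-byte form → E1 9A B4.
U+00E6: 2-byte form → C3 A6.
U+35D64: 4-byte form → F0 B5 B5 A4.
U+1F9B4: 4-byte form → F0 9F A6 B4.
U+D79B: 3-byte form → ED 9E 9B.
Concatenated (17 bytes): 25 E1 9A B4 C3 A6 F0 B5 B5 A4 F0 9F A6 B4 ED 9E 9B.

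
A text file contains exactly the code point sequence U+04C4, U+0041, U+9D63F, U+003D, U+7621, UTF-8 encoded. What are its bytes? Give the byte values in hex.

D3 84 41 F2 9D 98 BF 3D E7 98 A1

U+04C4: 2-byte form → D3 84.
U+0041: 1-byte form → 41.
U+9D63F: 4-byte form → F2 9D 98 BF.
U+003D: 1-byte form → 3D.
U+7621: 3-byte form → E7 98 A1.
Concatenated (11 bytes): D3 84 41 F2 9D 98 BF 3D E7 98 A1.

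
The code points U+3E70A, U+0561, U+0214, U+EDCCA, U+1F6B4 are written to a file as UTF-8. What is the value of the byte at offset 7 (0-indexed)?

0x94

U+3E70A → 4-byte form F0 BE 9C 8A at offsets 0–3.
U+0561 → 2-byte form D5 A1 at offsets 4–5.
U+0214 → 2-byte form C8 94 at offsets 6–7.
Offset 7 falls in char 3's range; it's byte 2 of C8 94 = 0x94.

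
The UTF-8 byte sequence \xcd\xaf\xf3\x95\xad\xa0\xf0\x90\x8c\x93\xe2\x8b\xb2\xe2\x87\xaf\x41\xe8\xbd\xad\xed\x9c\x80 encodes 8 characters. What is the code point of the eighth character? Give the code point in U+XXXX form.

Offset 0: leading byte 0xCD = 11001101 → 2-byte char #1 = CD AF.
Offset 2: leading byte 0xF3 = 11110011 → 4-byte char #2 = F3 95 AD A0.
Offset 6: leading byte 0xF0 = 11110000 → 4-byte char #3 = F0 90 8C 93.
Offset 10: leading byte 0xE2 = 11100010 → 3-byte char #4 = E2 8B B2.
Offset 13: leading byte 0xE2 = 11100010 → 3-byte char #5 = E2 87 AF.
Offset 16: leading byte 0x41 = 01000001 → 1-byte char #6 = 41.
Offset 17: leading byte 0xE8 = 11101000 → 3-byte char #7 = E8 BD AD.
Offset 20: leading byte 0xED = 11101101 → 3-byte char #8 = ED 9C 80.
Leading byte 0xED = 11101101 matches 1110xxxx → 3-byte sequence.
Byte 1: 0xED = 11101101, payload 1101 (4 bits).
Byte 2: 0x9C = 10011100 (10xxxxxx ✓), payload 011100.
Byte 3: 0x80 = 10000000 (10xxxxxx ✓), payload 000000.
Concatenate: 1101011100000000 = 0xD700 (16 bits → U+D700).

U+D700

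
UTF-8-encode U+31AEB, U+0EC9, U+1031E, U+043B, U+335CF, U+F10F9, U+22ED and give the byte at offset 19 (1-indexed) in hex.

0xB1

1-indexed offset 19 is 0-indexed offset 18.
U+31AEB → 4-byte form F0 B1 AB AB at offsets 0–3.
U+0EC9 → 3-byte form E0 BB 89 at offsets 4–6.
U+1031E → 4-byte form F0 90 8C 9E at offsets 7–10.
U+043B → 2-byte form D0 BB at offsets 11–12.
U+335CF → 4-byte form F0 B3 97 8F at offsets 13–16.
U+F10F9 → 4-byte form F3 B1 83 B9 at offsets 17–20.
Offset 18 falls in char 6's range; it's byte 2 of F3 B1 83 B9 = 0xB1.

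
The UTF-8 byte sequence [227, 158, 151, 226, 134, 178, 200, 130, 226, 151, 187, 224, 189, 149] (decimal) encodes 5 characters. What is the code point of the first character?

Offset 0: leading byte 0xE3 = 11100011 → 3-byte char #1 = E3 9E 97.
Leading byte 0xE3 = 11100011 matches 1110xxxx → 3-byte sequence.
Byte 1: 0xE3 = 11100011, payload 0011 (4 bits).
Byte 2: 0x9E = 10011110 (10xxxxxx ✓), payload 011110.
Byte 3: 0x97 = 10010111 (10xxxxxx ✓), payload 010111.
Concatenate: 0011011110010111 = 0x3797 (16 bits → U+3797).

U+3797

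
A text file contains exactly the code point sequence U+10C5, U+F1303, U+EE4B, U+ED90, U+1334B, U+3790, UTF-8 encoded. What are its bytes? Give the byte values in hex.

U+10C5: 3-byte form → E1 83 85.
U+F1303: 4-byte form → F3 B1 8C 83.
U+EE4B: 3-byte form → EE B9 8B.
U+ED90: 3-byte form → EE B6 90.
U+1334B: 4-byte form → F0 93 8D 8B.
U+3790: 3-byte form → E3 9E 90.
Concatenated (20 bytes): E1 83 85 F3 B1 8C 83 EE B9 8B EE B6 90 F0 93 8D 8B E3 9E 90.

E1 83 85 F3 B1 8C 83 EE B9 8B EE B6 90 F0 93 8D 8B E3 9E 90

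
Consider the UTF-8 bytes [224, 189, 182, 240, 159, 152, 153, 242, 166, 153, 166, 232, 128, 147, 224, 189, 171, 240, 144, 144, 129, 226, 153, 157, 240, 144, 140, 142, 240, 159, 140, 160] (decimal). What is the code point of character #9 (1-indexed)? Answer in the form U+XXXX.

Offset 0: leading byte 0xE0 = 11100000 → 3-byte char #1 = E0 BD B6.
Offset 3: leading byte 0xF0 = 11110000 → 4-byte char #2 = F0 9F 98 99.
Offset 7: leading byte 0xF2 = 11110010 → 4-byte char #3 = F2 A6 99 A6.
Offset 11: leading byte 0xE8 = 11101000 → 3-byte char #4 = E8 80 93.
Offset 14: leading byte 0xE0 = 11100000 → 3-byte char #5 = E0 BD AB.
Offset 17: leading byte 0xF0 = 11110000 → 4-byte char #6 = F0 90 90 81.
Offset 21: leading byte 0xE2 = 11100010 → 3-byte char #7 = E2 99 9D.
Offset 24: leading byte 0xF0 = 11110000 → 4-byte char #8 = F0 90 8C 8E.
Offset 28: leading byte 0xF0 = 11110000 → 4-byte char #9 = F0 9F 8C A0.
Leading byte 0xF0 = 11110000 matches 11110xxx → 4-byte sequence.
Byte 1: 0xF0 = 11110000, payload 000 (3 bits).
Byte 2: 0x9F = 10011111 (10xxxxxx ✓), payload 011111.
Byte 3: 0x8C = 10001100 (10xxxxxx ✓), payload 001100.
Byte 4: 0xA0 = 10100000 (10xxxxxx ✓), payload 100000.
Concatenate: 000011111001100100000 = 0x1F320 (21 bits → U+1F320).

U+1F320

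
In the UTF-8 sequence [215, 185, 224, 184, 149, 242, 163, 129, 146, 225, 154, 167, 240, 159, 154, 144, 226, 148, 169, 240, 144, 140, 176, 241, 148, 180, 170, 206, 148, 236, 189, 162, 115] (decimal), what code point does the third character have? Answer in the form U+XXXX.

U+A3052

Offset 0: leading byte 0xD7 = 11010111 → 2-byte char #1 = D7 B9.
Offset 2: leading byte 0xE0 = 11100000 → 3-byte char #2 = E0 B8 95.
Offset 5: leading byte 0xF2 = 11110010 → 4-byte char #3 = F2 A3 81 92.
Leading byte 0xF2 = 11110010 matches 11110xxx → 4-byte sequence.
Byte 1: 0xF2 = 11110010, payload 010 (3 bits).
Byte 2: 0xA3 = 10100011 (10xxxxxx ✓), payload 100011.
Byte 3: 0x81 = 10000001 (10xxxxxx ✓), payload 000001.
Byte 4: 0x92 = 10010010 (10xxxxxx ✓), payload 010010.
Concatenate: 010100011000001010010 = 0xA3052 (21 bits → U+A3052).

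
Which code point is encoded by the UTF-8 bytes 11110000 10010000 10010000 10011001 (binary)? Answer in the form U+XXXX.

Leading byte 0xF0 = 11110000 matches 11110xxx → 4-byte sequence.
Byte 1: 0xF0 = 11110000, payload 000 (3 bits).
Byte 2: 0x90 = 10010000 (10xxxxxx ✓), payload 010000.
Byte 3: 0x90 = 10010000 (10xxxxxx ✓), payload 010000.
Byte 4: 0x99 = 10011001 (10xxxxxx ✓), payload 011001.
Concatenate: 000010000010000011001 = 0x10419 (21 bits → U+10419).

U+10419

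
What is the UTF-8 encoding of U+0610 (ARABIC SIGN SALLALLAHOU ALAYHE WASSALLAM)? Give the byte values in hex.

U+0610 = 0x610 = 1552 decimal. In range U+0080–U+07FF → 2-byte form: 110xxxxx 10xxxxxx.
Binary (11 bits): 11000010000.
Split 5+6: 11000 | 010000.
Byte 1: 11011000 = 0xD8.
Byte 2: 10010000 = 0x90.

D8 90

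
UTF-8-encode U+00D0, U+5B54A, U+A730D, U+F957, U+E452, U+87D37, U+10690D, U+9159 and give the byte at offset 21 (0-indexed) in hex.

0x86

U+00D0 → 2-byte form C3 90 at offsets 0–1.
U+5B54A → 4-byte form F1 9B 95 8A at offsets 2–5.
U+A730D → 4-byte form F2 A7 8C 8D at offsets 6–9.
U+F957 → 3-byte form EF A5 97 at offsets 10–12.
U+E452 → 3-byte form EE 91 92 at offsets 13–15.
U+87D37 → 4-byte form F2 87 B4 B7 at offsets 16–19.
U+10690D → 4-byte form F4 86 A4 8D at offsets 20–23.
Offset 21 falls in char 7's range; it's byte 2 of F4 86 A4 8D = 0x86.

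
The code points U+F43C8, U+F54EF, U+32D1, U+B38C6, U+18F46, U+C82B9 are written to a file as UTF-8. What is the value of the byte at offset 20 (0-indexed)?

U+F43C8 → 4-byte form F3 B4 8F 88 at offsets 0–3.
U+F54EF → 4-byte form F3 B5 93 AF at offsets 4–7.
U+32D1 → 3-byte form E3 8B 91 at offsets 8–10.
U+B38C6 → 4-byte form F2 B3 A3 86 at offsets 11–14.
U+18F46 → 4-byte form F0 98 BD 86 at offsets 15–18.
U+C82B9 → 4-byte form F3 88 8A B9 at offsets 19–22.
Offset 20 falls in char 6's range; it's byte 2 of F3 88 8A B9 = 0x88.

0x88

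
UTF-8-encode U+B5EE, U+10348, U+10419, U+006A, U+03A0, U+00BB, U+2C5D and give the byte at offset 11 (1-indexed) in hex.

0x99

1-indexed offset 11 is 0-indexed offset 10.
U+B5EE → 3-byte form EB 97 AE at offsets 0–2.
U+10348 → 4-byte form F0 90 8D 88 at offsets 3–6.
U+10419 → 4-byte form F0 90 90 99 at offsets 7–10.
Offset 10 falls in char 3's range; it's byte 4 of F0 90 90 99 = 0x99.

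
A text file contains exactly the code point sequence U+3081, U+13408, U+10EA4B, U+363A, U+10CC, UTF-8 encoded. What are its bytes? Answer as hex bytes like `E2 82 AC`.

E3 82 81 F0 93 90 88 F4 8E A9 8B E3 98 BA E1 83 8C

U+3081: 3-byte form → E3 82 81.
U+13408: 4-byte form → F0 93 90 88.
U+10EA4B: 4-byte form → F4 8E A9 8B.
U+363A: 3-byte form → E3 98 BA.
U+10CC: 3-byte form → E1 83 8C.
Concatenated (17 bytes): E3 82 81 F0 93 90 88 F4 8E A9 8B E3 98 BA E1 83 8C.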